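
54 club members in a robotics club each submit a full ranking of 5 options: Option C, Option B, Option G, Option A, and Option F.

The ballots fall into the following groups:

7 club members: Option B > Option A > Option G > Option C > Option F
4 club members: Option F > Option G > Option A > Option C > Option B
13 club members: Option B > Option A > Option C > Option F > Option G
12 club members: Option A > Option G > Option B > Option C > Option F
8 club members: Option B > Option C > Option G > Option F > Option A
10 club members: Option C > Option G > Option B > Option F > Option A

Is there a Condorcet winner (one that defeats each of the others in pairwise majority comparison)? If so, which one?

Head-to-head results (54 voters total):
Option C vs Option B: Option B wins 40–14.
Option C vs Option G: Option C wins 31–23.
Option C vs Option A: Option A wins 36–18.
Option C vs Option F: Option C wins 50–4.
Option B vs Option G: Option B wins 28–26.
Option B vs Option A: Option B wins 38–16.
Option B vs Option F: Option B wins 50–4.
Option G vs Option A: Option A wins 32–22.
Option G vs Option F: Option G wins 37–17.
Option A vs Option F: Option A wins 32–22.
Option B beats each rival — Option C (40–14), Option G (28–26), Option A (38–16), Option F (50–4) — so Option B is the Condorcet winner.

Option B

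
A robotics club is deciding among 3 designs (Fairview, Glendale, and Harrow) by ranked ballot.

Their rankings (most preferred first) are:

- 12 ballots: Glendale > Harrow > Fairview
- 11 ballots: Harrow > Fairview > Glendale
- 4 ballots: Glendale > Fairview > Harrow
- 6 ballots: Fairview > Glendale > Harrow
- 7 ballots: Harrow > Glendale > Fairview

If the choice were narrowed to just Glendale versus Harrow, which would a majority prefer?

Glendale

Ballots ranking Glendale above Harrow: 12+4+6 = 22.
Ballots ranking Harrow above Glendale: 11+7 = 18.
Glendale wins the head-to-head, 22–18.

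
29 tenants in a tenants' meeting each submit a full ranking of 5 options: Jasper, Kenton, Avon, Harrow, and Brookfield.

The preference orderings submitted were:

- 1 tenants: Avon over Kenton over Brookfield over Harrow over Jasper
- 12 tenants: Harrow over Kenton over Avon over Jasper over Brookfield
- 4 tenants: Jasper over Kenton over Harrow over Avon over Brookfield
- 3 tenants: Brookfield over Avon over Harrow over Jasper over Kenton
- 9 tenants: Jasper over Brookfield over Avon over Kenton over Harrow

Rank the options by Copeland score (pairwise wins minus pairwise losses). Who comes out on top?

Pairwise results:
  Jasper vs Kenton: Jasper wins 16–13.
  Jasper vs Avon: Avon wins 16–13.
  Jasper vs Harrow: Harrow wins 16–13.
  Jasper vs Brookfield: Jasper wins 25–4.
  Kenton vs Avon: Kenton wins 16–13.
  Kenton vs Harrow: Harrow wins 15–14.
  Kenton vs Brookfield: Kenton wins 17–12.
  Avon vs Harrow: Harrow wins 16–13.
  Avon vs Brookfield: Avon wins 17–12.
  Harrow vs Brookfield: Harrow wins 16–13.
Copeland scores (wins − losses):
  Jasper: 2 − 2 = 0
  Kenton: 2 − 2 = 0
  Avon: 2 − 2 = 0
  Harrow: 4 − 0 = 4
  Brookfield: 0 − 4 = -4
Harrow has the best Copeland score.

Harrow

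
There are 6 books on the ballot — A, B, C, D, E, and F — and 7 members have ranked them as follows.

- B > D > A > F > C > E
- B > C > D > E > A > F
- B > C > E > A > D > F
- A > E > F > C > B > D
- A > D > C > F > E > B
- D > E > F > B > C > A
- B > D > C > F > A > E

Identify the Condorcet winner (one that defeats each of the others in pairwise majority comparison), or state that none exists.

B

Head-to-head results (7 voters total):
A vs B: B wins 5–2.
A vs C: C wins 4–3.
A vs D: D wins 4–3.
A vs E: A wins 4–3.
A vs F: A wins 5–2.
B vs C: B wins 5–2.
B vs D: B wins 5–2.
B vs E: B wins 4–3.
B vs F: B wins 4–3.
C vs D: D wins 4–3.
C vs E: C wins 5–2.
C vs F: C wins 4–3.
D vs E: D wins 5–2.
D vs F: D wins 6–1.
E vs F: E wins 4–3.
B beats each rival — A (5–2), C (5–2), D (5–2), E (4–3), F (4–3) — so B is the Condorcet winner.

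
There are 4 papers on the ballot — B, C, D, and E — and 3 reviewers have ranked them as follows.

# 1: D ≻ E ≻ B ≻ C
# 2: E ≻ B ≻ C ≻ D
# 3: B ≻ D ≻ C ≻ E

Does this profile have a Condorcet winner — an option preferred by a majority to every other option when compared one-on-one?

Head-to-head results (3 voters total):
B vs C: B wins 3–0.
B vs D: B wins 2–1.
B vs E: E wins 2–1.
C vs D: D wins 2–1.
C vs E: E wins 2–1.
D vs E: D wins 2–1.
No candidate beats all others: B beats D beats E beats B, a majority cycle.

No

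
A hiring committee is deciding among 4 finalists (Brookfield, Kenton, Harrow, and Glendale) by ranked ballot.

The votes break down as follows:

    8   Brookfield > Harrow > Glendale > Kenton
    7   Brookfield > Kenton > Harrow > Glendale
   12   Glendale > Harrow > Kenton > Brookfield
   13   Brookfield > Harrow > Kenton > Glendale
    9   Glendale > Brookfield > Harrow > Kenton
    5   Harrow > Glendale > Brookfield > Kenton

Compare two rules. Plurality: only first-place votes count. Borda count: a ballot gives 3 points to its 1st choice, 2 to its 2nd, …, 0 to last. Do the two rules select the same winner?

Plurality first-place counts: Brookfield 28, Kenton 0, Harrow 5, Glendale 21 → Brookfield.
Borda totals: Brookfield 107, Kenton 39, Harrow 97, Glendale 81 → Brookfield.
The two rules agree on Brookfield.

Yes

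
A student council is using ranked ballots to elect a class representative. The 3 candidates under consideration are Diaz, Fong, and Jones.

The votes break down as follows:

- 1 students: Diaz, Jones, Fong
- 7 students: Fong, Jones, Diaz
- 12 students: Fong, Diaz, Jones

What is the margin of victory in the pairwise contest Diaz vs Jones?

6

Ballots ranking Diaz above Jones: 1+12 = 13.
Ballots ranking Jones above Diaz: 7.
Diaz wins 13–7, a margin of 6.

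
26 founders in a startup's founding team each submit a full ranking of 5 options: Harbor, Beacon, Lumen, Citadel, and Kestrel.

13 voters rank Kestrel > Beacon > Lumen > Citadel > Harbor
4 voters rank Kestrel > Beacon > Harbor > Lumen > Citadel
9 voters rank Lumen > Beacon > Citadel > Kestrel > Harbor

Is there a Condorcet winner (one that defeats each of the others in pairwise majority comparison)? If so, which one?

Head-to-head results (26 voters total):
Harbor vs Beacon: Beacon wins 26–0.
Harbor vs Lumen: Lumen wins 22–4.
Harbor vs Citadel: Citadel wins 22–4.
Harbor vs Kestrel: Kestrel wins 26–0.
Beacon vs Lumen: Beacon wins 17–9.
Beacon vs Citadel: Beacon wins 26–0.
Beacon vs Kestrel: Kestrel wins 17–9.
Lumen vs Citadel: Lumen wins 26–0.
Lumen vs Kestrel: Kestrel wins 17–9.
Citadel vs Kestrel: Kestrel wins 17–9.
Kestrel beats each rival — Harbor (26–0), Beacon (17–9), Lumen (17–9), Citadel (17–9) — so Kestrel is the Condorcet winner.

Kestrel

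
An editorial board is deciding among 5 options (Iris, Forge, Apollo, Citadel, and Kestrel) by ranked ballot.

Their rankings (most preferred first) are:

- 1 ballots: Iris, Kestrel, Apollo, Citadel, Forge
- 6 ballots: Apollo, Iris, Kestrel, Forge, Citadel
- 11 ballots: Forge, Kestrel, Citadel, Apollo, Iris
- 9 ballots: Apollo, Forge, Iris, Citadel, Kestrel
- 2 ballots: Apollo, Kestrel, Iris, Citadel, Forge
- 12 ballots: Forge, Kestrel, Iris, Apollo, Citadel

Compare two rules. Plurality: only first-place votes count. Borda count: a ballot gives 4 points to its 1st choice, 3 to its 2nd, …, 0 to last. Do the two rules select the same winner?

Yes

Plurality first-place counts: Iris 1, Forge 23, Apollo 17, Citadel 0, Kestrel 0 → Forge.
Borda totals: Iris 68, Forge 125, Apollo 93, Citadel 34, Kestrel 90 → Forge.
The two rules agree on Forge.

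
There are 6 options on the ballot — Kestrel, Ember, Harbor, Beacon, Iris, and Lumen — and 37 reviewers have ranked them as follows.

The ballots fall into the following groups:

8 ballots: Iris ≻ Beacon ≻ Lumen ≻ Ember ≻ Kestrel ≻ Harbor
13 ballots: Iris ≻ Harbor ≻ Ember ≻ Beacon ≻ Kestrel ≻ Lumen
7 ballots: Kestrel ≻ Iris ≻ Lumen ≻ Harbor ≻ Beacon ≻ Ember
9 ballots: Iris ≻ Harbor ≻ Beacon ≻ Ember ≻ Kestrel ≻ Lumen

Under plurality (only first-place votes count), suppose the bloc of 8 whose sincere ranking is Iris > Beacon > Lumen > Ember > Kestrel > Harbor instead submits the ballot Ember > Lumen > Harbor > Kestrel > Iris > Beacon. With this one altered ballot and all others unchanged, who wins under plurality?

First-place totals with the altered ballot: Kestrel 7, Ember 8, Harbor 0, Beacon 0, Iris 22, Lumen 0.
The winner is unchanged: still Iris.

Iris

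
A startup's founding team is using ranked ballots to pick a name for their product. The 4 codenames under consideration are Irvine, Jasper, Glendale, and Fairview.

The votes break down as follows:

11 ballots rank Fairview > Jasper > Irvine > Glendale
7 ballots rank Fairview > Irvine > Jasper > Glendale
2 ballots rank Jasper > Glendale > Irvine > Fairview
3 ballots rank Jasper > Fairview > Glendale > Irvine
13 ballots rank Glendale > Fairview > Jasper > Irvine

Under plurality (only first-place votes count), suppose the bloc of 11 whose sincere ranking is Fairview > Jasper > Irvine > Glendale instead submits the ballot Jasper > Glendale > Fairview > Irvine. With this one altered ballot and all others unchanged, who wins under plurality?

First-place totals with the altered ballot: Irvine 0, Jasper 16, Glendale 13, Fairview 7.
The switch changes the winner from Fairview to Jasper.

Jasper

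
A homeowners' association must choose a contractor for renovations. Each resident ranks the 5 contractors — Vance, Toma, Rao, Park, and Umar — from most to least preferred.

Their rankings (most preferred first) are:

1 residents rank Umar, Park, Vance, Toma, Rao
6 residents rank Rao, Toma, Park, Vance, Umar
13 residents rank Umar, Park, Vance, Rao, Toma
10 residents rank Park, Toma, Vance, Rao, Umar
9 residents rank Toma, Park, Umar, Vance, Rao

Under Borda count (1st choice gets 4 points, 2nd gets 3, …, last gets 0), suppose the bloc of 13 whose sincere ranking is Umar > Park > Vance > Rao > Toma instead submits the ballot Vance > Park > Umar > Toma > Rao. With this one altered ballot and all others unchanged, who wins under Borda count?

Borda totals with the altered ballot: Vance 89, Toma 98, Rao 34, Park 121, Umar 48.
The winner is unchanged: still Park.

Park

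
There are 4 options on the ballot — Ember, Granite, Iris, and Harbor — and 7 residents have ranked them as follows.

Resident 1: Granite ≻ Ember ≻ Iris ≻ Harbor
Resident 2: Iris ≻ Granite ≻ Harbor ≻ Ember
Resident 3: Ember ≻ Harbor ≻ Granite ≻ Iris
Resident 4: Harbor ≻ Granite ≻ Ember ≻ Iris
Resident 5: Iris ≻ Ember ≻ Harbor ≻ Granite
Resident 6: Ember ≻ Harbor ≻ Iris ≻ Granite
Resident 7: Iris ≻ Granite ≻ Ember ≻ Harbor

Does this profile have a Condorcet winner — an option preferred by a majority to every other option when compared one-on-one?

No

Head-to-head results (7 voters total):
Ember vs Granite: Granite wins 4–3.
Ember vs Iris: Ember wins 4–3.
Ember vs Harbor: Ember wins 5–2.
Granite vs Iris: Iris wins 4–3.
Granite vs Harbor: Harbor wins 4–3.
Iris vs Harbor: Iris wins 4–3.
No candidate beats all others: Ember beats Iris beats Granite beats Ember, a majority cycle.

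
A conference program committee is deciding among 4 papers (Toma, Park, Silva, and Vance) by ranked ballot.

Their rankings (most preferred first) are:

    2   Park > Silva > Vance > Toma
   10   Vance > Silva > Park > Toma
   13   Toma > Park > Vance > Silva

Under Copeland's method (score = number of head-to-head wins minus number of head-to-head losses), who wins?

Pairwise results:
  Toma vs Park: Toma wins 13–12.
  Toma vs Silva: Toma wins 13–12.
  Toma vs Vance: Toma wins 13–12.
  Park vs Silva: Park wins 15–10.
  Park vs Vance: Park wins 15–10.
  Silva vs Vance: Vance wins 23–2.
Copeland scores (wins − losses):
  Toma: 3 − 0 = 3
  Park: 2 − 1 = 1
  Silva: 0 − 3 = -3
  Vance: 1 − 2 = -1
Toma has the best Copeland score.

Toma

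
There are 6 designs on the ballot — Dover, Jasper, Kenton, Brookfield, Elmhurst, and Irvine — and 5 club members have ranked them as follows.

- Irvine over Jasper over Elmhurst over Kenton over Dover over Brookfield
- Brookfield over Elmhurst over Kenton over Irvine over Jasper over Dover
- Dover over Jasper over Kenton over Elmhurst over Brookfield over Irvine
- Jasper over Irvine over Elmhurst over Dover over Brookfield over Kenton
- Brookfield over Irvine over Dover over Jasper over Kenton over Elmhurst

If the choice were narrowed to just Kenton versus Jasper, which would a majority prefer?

Jasper

Ballots ranking Kenton above Jasper: 1.
Ballots ranking Jasper above Kenton: 4.
Jasper wins the head-to-head, 4–1.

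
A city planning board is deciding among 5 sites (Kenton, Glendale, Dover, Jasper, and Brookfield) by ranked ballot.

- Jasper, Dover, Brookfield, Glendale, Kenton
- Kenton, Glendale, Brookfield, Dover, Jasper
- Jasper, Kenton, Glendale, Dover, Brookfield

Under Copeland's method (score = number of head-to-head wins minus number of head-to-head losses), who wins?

Pairwise results:
  Kenton vs Glendale: Kenton wins 2–1.
  Kenton vs Dover: Kenton wins 2–1.
  Kenton vs Jasper: Jasper wins 2–1.
  Kenton vs Brookfield: Kenton wins 2–1.
  Glendale vs Dover: Glendale wins 2–1.
  Glendale vs Jasper: Jasper wins 2–1.
  Glendale vs Brookfield: Glendale wins 2–1.
  Dover vs Jasper: Jasper wins 2–1.
  Dover vs Brookfield: Dover wins 2–1.
  Jasper vs Brookfield: Jasper wins 2–1.
Copeland scores (wins − losses):
  Kenton: 3 − 1 = 2
  Glendale: 2 − 2 = 0
  Dover: 1 − 3 = -2
  Jasper: 4 − 0 = 4
  Brookfield: 0 − 4 = -4
Jasper has the best Copeland score.

Jasper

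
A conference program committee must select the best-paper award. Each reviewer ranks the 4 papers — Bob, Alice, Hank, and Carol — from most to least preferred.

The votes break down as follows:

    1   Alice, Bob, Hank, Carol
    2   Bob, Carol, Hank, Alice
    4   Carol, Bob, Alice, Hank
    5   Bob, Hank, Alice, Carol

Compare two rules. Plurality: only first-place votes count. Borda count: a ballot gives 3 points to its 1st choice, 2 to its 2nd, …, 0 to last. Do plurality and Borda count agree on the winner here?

Yes

Plurality first-place counts: Bob 7, Alice 1, Hank 0, Carol 4 → Bob.
Borda totals: Bob 31, Alice 12, Hank 13, Carol 16 → Bob.
The two rules agree on Bob.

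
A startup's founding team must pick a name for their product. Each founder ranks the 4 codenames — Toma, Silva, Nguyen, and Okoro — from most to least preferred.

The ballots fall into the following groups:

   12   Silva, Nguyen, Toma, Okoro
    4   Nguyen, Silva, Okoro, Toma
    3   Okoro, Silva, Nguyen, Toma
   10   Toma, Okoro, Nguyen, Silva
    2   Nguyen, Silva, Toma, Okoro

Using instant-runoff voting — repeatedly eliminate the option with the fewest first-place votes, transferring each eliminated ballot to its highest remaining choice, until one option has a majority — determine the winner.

Round 1: Silva 12, Toma 10, Nguyen 6, Okoro 3. Okoro has the fewest and is eliminated.
Round 2: Silva 15, Toma 10, Nguyen 6. Nguyen has the fewest and is eliminated.
Round 3: Silva 21, Toma 10. Silva has a majority.

Silva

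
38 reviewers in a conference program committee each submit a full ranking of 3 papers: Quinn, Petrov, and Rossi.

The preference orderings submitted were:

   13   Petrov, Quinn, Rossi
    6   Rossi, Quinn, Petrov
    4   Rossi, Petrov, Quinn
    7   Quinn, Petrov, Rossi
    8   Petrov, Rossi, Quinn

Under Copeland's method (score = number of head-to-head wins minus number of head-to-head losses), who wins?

Pairwise results:
  Quinn vs Petrov: Petrov wins 25–13.
  Quinn vs Rossi: Quinn wins 20–18.
  Petrov vs Rossi: Petrov wins 28–10.
Copeland scores (wins − losses):
  Quinn: 1 − 1 = 0
  Petrov: 2 − 0 = 2
  Rossi: 0 − 2 = -2
Petrov has the best Copeland score.

Petrov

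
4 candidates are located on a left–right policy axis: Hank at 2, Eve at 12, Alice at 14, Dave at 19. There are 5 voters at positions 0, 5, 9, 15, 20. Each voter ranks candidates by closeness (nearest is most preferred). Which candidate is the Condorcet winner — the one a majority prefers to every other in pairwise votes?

Eve

With single-peaked preferences on a line, the Condorcet winner is the candidate closest to the median voter.
The median voter (position 9) is closest to Eve at 12.
Check: Eve vs Dave — voters closer to Eve: 4 of 5.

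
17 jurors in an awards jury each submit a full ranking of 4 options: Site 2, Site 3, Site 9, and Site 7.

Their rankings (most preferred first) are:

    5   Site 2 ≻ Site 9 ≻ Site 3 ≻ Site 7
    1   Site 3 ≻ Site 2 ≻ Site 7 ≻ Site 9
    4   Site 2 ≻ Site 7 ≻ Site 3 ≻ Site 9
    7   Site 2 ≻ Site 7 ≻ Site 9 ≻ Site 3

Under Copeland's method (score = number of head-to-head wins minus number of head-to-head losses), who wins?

Site 2

Pairwise results:
  Site 2 vs Site 3: Site 2 wins 16–1.
  Site 2 vs Site 9: Site 2 wins 17–0.
  Site 2 vs Site 7: Site 2 wins 17–0.
  Site 3 vs Site 9: Site 9 wins 12–5.
  Site 3 vs Site 7: Site 7 wins 11–6.
  Site 9 vs Site 7: Site 7 wins 12–5.
Copeland scores (wins − losses):
  Site 2: 3 − 0 = 3
  Site 3: 0 − 3 = -3
  Site 9: 1 − 2 = -1
  Site 7: 2 − 1 = 1
Site 2 has the best Copeland score.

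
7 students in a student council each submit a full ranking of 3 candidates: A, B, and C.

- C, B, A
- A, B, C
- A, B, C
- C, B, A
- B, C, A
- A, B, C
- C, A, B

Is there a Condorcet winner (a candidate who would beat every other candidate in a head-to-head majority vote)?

Head-to-head results (7 voters total):
A vs B: A wins 4–3.
A vs C: C wins 4–3.
B vs C: B wins 4–3.
No candidate beats all others: A beats B beats C beats A, a majority cycle.

No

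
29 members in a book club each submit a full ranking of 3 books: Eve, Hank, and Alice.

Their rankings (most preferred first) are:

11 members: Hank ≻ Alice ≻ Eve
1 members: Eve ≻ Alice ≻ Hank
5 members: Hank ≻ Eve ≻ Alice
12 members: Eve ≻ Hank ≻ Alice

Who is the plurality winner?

Hank

First-place vote totals:
  Eve: 13
  Hank: 16
  Alice: 0
Hank has the most first-place votes.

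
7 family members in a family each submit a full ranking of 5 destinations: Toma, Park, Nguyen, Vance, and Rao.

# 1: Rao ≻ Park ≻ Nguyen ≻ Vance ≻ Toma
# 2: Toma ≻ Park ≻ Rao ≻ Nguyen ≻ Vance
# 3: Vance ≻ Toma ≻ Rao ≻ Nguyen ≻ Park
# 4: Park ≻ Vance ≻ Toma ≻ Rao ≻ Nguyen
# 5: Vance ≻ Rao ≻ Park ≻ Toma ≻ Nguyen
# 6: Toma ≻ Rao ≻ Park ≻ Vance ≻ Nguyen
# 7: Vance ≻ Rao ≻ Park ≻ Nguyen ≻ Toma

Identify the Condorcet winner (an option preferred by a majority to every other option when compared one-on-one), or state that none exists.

No Condorcet winner

Head-to-head results (7 voters total):
Toma vs Park: Park wins 4–3.
Toma vs Nguyen: Toma wins 5–2.
Toma vs Vance: Vance wins 5–2.
Toma vs Rao: Toma wins 4–3.
Park vs Nguyen: Park wins 6–1.
Park vs Vance: Park wins 4–3.
Park vs Rao: Rao wins 5–2.
Nguyen vs Vance: Vance wins 5–2.
Nguyen vs Rao: Rao wins 7–0.
Vance vs Rao: Vance wins 4–3.
No candidate beats all others: Toma beats Rao beats Park beats Toma, a majority cycle.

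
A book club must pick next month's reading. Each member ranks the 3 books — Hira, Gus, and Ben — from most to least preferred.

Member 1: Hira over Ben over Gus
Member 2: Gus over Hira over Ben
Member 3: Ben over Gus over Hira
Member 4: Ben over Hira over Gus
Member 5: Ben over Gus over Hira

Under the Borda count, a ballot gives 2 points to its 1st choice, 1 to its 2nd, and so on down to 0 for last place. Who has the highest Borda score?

Ben

Borda scores:
  Hira: 2 + 1 + 0 + 1 + 0 = 4
  Gus: 0 + 2 + 1 + 0 + 1 = 4
  Ben: 1 + 0 + 2 + 2 + 2 = 7
Ben has the highest total.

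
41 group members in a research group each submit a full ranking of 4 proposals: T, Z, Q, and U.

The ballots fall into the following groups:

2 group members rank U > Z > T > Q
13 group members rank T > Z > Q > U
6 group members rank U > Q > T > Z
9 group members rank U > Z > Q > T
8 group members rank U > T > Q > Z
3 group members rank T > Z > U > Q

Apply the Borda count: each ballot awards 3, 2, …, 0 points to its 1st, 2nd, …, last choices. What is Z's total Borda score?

54

Borda scores:
  T: 2·1 + 13·3 + 6·1 + 9·0 + 8·2 + 3·3 = 72
  Z: 2·2 + 13·2 + 6·0 + 9·2 + 8·0 + 3·2 = 54
  Q: 2·0 + 13·1 + 6·2 + 9·1 + 8·1 + 3·0 = 42
  U: 2·3 + 13·0 + 6·3 + 9·3 + 8·3 + 3·1 = 78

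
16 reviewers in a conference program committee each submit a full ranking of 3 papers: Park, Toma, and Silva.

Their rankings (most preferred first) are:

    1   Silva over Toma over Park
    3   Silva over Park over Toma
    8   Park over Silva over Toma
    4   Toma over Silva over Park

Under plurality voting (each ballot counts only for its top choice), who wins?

Park

First-place vote totals:
  Park: 8
  Toma: 4
  Silva: 4
Park has the most first-place votes.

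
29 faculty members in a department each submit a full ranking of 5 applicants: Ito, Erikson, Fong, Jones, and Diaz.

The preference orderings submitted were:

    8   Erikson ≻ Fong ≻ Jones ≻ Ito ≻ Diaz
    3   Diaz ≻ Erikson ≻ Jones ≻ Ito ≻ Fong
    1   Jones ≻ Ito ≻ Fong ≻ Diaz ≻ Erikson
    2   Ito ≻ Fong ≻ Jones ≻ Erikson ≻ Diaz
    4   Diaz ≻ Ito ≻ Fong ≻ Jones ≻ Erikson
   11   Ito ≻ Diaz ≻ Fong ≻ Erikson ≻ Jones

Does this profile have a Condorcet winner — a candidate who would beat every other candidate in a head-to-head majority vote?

Yes

Head-to-head results (29 voters total):
Ito vs Erikson: Ito wins 18–11.
Ito vs Fong: Ito wins 21–8.
Ito vs Jones: Ito wins 17–12.
Ito vs Diaz: Ito wins 22–7.
Erikson vs Fong: Fong wins 18–11.
Erikson vs Jones: Erikson wins 22–7.
Erikson vs Diaz: Diaz wins 19–10.
Fong vs Jones: Fong wins 25–4.
Fong vs Diaz: Diaz wins 18–11.
Jones vs Diaz: Diaz wins 18–11.
Ito beats each rival — Erikson (18–11), Fong (21–8), Jones (17–12), Diaz (22–7) — so Ito is the Condorcet winner.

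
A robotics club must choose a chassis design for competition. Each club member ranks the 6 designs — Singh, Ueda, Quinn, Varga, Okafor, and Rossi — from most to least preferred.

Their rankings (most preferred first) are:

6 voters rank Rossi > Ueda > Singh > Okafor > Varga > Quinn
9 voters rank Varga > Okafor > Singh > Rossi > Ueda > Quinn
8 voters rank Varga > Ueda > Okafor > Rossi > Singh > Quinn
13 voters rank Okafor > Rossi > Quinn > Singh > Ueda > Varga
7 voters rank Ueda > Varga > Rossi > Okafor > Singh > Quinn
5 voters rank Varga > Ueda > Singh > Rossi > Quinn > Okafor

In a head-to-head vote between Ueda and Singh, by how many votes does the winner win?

4

Ballots ranking Ueda above Singh: 6+8+7+5 = 26.
Ballots ranking Singh above Ueda: 9+13 = 22.
Ueda wins 26–22, a margin of 4.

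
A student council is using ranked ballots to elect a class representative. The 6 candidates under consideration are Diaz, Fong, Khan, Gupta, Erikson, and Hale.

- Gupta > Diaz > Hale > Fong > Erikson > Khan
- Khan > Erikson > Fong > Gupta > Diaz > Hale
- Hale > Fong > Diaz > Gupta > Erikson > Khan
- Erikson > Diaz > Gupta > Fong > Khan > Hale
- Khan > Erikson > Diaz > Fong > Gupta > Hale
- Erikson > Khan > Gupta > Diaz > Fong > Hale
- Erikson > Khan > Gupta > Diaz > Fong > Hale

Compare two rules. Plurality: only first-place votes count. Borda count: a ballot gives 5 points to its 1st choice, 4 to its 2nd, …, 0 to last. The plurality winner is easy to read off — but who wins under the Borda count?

Plurality first-place counts: Diaz 0, Fong 0, Khan 2, Gupta 1, Erikson 3, Hale 1 → Erikson.
Borda totals: Diaz 19, Fong 15, Khan 19, Gupta 19, Erikson 25, Hale 8 → Erikson.

Erikson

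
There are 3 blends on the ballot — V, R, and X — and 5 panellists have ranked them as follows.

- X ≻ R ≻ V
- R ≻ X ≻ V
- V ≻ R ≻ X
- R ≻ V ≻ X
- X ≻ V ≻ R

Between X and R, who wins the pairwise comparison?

Ballots ranking X above R: 2.
Ballots ranking R above X: 3.
R wins the head-to-head, 3–2.

R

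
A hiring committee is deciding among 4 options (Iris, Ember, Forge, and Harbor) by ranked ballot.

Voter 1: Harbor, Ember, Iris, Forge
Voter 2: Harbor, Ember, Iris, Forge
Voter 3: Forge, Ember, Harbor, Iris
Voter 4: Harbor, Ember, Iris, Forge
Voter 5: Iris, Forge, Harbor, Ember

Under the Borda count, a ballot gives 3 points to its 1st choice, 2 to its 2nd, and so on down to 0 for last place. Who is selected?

Borda scores:
  Iris: 1 + 1 + 0 + 1 + 3 = 6
  Ember: 2 + 2 + 2 + 2 + 0 = 8
  Forge: 0 + 0 + 3 + 0 + 2 = 5
  Harbor: 3 + 3 + 1 + 3 + 1 = 11
Harbor has the highest total.

Harbor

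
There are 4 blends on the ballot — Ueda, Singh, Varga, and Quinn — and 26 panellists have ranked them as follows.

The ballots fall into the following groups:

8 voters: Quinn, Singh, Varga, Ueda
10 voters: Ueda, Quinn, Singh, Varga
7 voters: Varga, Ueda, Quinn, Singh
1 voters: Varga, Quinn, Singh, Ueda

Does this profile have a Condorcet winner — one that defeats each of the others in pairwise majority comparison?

No

Head-to-head results (26 voters total):
Ueda vs Singh: Ueda wins 17–9.
Ueda vs Varga: Varga wins 16–10.
Ueda vs Quinn: Ueda wins 17–9.
Singh vs Varga: Singh wins 18–8.
Singh vs Quinn: Quinn wins 26–0.
Varga vs Quinn: Quinn wins 18–8.
No candidate beats all others: Ueda beats Singh beats Varga beats Ueda, a majority cycle.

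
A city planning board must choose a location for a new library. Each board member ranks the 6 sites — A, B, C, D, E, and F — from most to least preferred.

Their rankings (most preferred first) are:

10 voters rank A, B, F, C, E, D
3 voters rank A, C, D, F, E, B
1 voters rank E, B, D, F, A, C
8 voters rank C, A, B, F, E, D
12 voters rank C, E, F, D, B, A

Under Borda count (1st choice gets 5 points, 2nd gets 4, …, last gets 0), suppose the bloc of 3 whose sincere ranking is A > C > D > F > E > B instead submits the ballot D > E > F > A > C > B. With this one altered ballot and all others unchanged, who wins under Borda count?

C

Borda totals with the altered ballot: A 89, B 80, C 123, D 42, E 83, F 93.
The winner is unchanged: still C.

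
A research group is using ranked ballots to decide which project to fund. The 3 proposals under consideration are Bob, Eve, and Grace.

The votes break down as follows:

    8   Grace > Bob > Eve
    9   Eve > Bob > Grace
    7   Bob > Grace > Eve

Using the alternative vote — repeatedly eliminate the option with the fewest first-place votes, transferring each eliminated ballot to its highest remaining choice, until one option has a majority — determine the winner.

Round 1: Eve 9, Grace 8, Bob 7. Bob has the fewest and is eliminated.
Round 2: Grace 15, Eve 9. Grace has a majority.

Grace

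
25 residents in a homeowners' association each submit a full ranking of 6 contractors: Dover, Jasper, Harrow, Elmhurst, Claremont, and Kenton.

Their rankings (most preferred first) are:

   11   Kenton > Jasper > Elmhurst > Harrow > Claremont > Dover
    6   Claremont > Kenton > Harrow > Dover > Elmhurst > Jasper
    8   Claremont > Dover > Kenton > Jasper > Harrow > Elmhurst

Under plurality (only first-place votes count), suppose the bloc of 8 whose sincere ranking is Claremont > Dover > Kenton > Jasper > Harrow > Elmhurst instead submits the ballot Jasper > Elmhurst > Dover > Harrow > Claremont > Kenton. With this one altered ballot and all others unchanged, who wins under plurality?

First-place totals with the altered ballot: Dover 0, Jasper 8, Harrow 0, Elmhurst 0, Claremont 6, Kenton 11.
The switch changes the winner from Claremont to Kenton.

Kenton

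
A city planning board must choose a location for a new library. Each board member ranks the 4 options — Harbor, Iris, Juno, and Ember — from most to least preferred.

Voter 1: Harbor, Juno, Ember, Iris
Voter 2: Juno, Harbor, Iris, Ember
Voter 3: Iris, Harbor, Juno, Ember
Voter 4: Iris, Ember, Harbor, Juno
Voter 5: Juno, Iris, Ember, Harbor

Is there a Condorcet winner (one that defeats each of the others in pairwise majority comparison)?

Head-to-head results (5 voters total):
Harbor vs Iris: Iris wins 3–2.
Harbor vs Juno: Harbor wins 3–2.
Harbor vs Ember: Harbor wins 3–2.
Iris vs Juno: Juno wins 3–2.
Iris vs Ember: Iris wins 4–1.
Juno vs Ember: Juno wins 4–1.
No candidate beats all others: Harbor beats Juno beats Iris beats Harbor, a majority cycle.

No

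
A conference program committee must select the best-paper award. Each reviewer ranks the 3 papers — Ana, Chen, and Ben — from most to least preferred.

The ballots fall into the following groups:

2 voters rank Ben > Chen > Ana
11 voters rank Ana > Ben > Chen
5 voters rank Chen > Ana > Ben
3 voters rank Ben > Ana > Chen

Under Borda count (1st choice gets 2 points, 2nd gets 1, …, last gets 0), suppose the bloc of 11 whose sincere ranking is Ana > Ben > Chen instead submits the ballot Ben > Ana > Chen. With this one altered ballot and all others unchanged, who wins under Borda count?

Borda totals with the altered ballot: Ana 19, Chen 12, Ben 32.
The switch changes the winner from Ana to Ben.

Ben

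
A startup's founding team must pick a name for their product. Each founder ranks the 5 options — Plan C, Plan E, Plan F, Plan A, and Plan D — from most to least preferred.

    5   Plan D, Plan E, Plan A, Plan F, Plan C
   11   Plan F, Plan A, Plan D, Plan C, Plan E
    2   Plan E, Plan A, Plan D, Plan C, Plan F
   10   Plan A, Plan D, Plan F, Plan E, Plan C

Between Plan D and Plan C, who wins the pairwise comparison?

Ballots ranking Plan D above Plan C: 5+11+2+10 = 28.
Ballots ranking Plan C above Plan D: 0.
Plan D wins the head-to-head, 28–0.

Plan D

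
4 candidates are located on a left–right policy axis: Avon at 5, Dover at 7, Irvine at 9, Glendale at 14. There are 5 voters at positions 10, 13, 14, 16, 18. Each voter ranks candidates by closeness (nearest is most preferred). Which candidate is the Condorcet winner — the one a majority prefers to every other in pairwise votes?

With single-peaked preferences on a line, the Condorcet winner is the candidate closest to the median voter.
The median voter (position 14) is closest to Glendale at 14.
Check: Glendale vs Irvine — voters closer to Glendale: 4 of 5.

Glendale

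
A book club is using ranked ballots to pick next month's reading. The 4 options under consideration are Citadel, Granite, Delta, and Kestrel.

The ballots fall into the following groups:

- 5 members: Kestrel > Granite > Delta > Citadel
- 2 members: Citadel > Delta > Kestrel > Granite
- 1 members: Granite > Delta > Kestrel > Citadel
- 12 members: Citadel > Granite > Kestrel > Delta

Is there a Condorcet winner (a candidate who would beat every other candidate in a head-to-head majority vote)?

Yes

Head-to-head results (20 voters total):
Citadel vs Granite: Citadel wins 14–6.
Citadel vs Delta: Citadel wins 14–6.
Citadel vs Kestrel: Citadel wins 14–6.
Granite vs Delta: Granite wins 18–2.
Granite vs Kestrel: Granite wins 13–7.
Delta vs Kestrel: Kestrel wins 17–3.
Citadel beats each rival — Granite (14–6), Delta (14–6), Kestrel (14–6) — so Citadel is the Condorcet winner.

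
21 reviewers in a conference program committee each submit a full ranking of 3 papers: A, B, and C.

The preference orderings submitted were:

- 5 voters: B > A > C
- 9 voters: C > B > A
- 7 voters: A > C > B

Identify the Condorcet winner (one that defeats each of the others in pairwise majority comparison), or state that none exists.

Head-to-head results (21 voters total):
A vs B: B wins 14–7.
A vs C: A wins 12–9.
B vs C: C wins 16–5.
No candidate beats all others: A beats C beats B beats A, a majority cycle.

There is no Condorcet winner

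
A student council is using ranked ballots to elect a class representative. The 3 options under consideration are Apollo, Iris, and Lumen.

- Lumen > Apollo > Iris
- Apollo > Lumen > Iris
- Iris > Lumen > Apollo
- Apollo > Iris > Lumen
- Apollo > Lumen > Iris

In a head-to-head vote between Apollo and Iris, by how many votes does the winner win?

3

Ballots ranking Apollo above Iris: 4.
Ballots ranking Iris above Apollo: 1.
Apollo wins 4–1, a margin of 3.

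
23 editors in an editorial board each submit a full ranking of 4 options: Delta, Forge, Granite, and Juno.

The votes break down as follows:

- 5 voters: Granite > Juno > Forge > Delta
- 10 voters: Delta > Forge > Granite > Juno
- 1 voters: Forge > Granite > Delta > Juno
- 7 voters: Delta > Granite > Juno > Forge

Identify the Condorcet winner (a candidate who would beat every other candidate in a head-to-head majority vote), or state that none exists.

Head-to-head results (23 voters total):
Delta vs Forge: Delta wins 17–6.
Delta vs Granite: Delta wins 17–6.
Delta vs Juno: Delta wins 18–5.
Forge vs Granite: Granite wins 12–11.
Forge vs Juno: Juno wins 12–11.
Granite vs Juno: Granite wins 23–0.
Delta beats each rival — Forge (17–6), Granite (17–6), Juno (18–5) — so Delta is the Condorcet winner.

Delta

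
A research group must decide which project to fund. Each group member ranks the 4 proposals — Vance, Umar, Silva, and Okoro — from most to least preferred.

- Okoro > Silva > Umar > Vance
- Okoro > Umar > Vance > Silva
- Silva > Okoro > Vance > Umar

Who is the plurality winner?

First-place vote totals:
  Vance: 0
  Umar: 0
  Silva: 1
  Okoro: 2
Okoro has the most first-place votes.

Okoro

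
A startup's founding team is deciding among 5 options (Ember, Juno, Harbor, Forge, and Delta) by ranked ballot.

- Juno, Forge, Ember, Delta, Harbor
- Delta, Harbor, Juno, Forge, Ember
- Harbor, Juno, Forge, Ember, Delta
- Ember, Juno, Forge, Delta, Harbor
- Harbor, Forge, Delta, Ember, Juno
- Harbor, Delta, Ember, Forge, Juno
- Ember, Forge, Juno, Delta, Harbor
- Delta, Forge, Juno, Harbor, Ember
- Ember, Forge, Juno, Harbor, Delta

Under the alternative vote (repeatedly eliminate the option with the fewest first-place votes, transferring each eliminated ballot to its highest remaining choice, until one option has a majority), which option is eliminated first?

Forge

Round 1: Ember 3, Harbor 3, Delta 2, Juno 1, Forge 0. Forge has the fewest and is eliminated.
Round 2: Ember 3, Harbor 3, Delta 2, Juno 1. Juno has the fewest and is eliminated.
Round 3: Ember 4, Harbor 3, Delta 2. Delta has the fewest and is eliminated.
Round 4: Harbor 5, Ember 4. Harbor has a majority.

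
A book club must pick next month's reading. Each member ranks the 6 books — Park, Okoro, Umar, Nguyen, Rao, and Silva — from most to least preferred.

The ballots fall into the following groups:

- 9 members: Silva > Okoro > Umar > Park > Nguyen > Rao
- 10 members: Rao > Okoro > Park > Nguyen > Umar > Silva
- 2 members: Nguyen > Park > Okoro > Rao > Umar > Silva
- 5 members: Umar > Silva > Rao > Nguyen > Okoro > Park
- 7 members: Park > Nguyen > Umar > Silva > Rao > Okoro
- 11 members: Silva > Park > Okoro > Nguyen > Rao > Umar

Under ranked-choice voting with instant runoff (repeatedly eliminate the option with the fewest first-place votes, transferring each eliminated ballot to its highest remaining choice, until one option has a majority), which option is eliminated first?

Okoro

Round 1: Silva 20, Rao 10, Park 7, Umar 5, Nguyen 2, Okoro 0. Okoro has the fewest and is eliminated.
Round 2: Silva 20, Rao 10, Park 7, Umar 5, Nguyen 2. Nguyen has the fewest and is eliminated.
Round 3: Silva 20, Rao 10, Park 9, Umar 5. Umar has the fewest and is eliminated.
Round 4: Silva 25, Rao 10, Park 9. Silva has a majority.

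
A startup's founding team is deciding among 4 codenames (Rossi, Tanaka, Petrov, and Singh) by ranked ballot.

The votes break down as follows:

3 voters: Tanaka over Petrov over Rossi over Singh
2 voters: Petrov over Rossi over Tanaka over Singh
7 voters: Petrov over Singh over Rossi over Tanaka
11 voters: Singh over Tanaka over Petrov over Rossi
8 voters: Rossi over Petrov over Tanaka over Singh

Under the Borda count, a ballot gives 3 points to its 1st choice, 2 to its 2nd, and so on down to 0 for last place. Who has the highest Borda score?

Petrov

Borda scores:
  Rossi: 3·1 + 2·2 + 7·1 + 11·0 + 8·3 = 38
  Tanaka: 3·3 + 2·1 + 7·0 + 11·2 + 8·1 = 41
  Petrov: 3·2 + 2·3 + 7·3 + 11·1 + 8·2 = 60
  Singh: 3·0 + 2·0 + 7·2 + 11·3 + 8·0 = 47
Petrov has the highest total.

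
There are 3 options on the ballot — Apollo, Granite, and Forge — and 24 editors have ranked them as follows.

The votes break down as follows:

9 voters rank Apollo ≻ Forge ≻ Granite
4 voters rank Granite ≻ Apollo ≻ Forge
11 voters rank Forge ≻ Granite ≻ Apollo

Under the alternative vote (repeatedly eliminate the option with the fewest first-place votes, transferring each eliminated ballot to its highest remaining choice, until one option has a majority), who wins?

Round 1: Forge 11, Apollo 9, Granite 4. Granite has the fewest and is eliminated.
Round 2: Apollo 13, Forge 11. Apollo has a majority.

Apollo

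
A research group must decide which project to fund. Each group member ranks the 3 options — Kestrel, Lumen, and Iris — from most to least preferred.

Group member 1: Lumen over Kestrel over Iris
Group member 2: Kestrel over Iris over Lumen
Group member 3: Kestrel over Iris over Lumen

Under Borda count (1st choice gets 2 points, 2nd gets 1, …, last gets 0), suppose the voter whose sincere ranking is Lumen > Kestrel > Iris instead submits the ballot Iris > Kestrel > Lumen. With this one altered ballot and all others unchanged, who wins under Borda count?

Borda totals with the altered ballot: Kestrel 5, Lumen 0, Iris 4.
The winner is unchanged: still Kestrel.

Kestrel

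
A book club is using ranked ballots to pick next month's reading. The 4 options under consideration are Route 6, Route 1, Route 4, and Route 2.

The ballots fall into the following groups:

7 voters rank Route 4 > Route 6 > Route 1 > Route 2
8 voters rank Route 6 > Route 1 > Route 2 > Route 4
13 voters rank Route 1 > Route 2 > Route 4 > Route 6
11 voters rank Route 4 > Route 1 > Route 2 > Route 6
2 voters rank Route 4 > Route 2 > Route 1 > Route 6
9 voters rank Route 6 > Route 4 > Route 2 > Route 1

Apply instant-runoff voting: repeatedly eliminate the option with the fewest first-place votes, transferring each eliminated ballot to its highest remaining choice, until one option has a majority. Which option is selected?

Route 4

Round 1: Route 4 20, Route 6 17, Route 1 13, Route 2 0. Route 2 has the fewest and is eliminated.
Round 2: Route 4 20, Route 6 17, Route 1 13. Route 1 has the fewest and is eliminated.
Round 3: Route 4 33, Route 6 17. Route 4 has a majority.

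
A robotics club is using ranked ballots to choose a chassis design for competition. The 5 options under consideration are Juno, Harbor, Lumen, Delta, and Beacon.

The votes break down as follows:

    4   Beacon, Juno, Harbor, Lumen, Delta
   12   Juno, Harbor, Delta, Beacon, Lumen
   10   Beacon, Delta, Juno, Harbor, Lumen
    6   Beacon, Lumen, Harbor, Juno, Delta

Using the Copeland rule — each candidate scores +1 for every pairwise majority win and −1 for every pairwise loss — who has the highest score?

Beacon

Pairwise results:
  Juno vs Harbor: Juno wins 26–6.
  Juno vs Lumen: Juno wins 26–6.
  Juno vs Delta: Juno wins 22–10.
  Juno vs Beacon: Beacon wins 20–12.
  Harbor vs Lumen: Harbor wins 26–6.
  Harbor vs Delta: Harbor wins 22–10.
  Harbor vs Beacon: Beacon wins 20–12.
  Lumen vs Delta: Delta wins 22–10.
  Lumen vs Beacon: Beacon wins 32–0.
  Delta vs Beacon: Beacon wins 20–12.
Copeland scores (wins − losses):
  Juno: 3 − 1 = 2
  Harbor: 2 − 2 = 0
  Lumen: 0 − 4 = -4
  Delta: 1 − 3 = -2
  Beacon: 4 − 0 = 4
Beacon has the best Copeland score.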